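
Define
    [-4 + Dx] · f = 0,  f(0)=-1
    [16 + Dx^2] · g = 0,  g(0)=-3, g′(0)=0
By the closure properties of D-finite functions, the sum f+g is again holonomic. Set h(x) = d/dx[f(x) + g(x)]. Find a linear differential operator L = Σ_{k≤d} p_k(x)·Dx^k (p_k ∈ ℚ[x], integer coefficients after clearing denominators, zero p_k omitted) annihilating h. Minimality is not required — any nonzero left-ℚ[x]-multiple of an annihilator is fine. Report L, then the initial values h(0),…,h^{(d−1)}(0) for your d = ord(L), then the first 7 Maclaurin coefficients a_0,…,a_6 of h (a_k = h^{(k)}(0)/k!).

L = 64 - 16·Dx + 4·Dx^2 - Dx^3  (order 3).
h: a_k = -4, 32, -32, -512/3, -128/3, 1024/15, -1024/45, …
ICs: h(0) = -4, h′(0) = 32, h′′(0) = -64.

f: a_k = -1, -4, -8, -32/3, -32/3, -128/15, -256/45, …
g: a_k = -3, 0, 24, 0, -32, 0, 256/15, …
Sum ⇒ L₀ = lclm(L_f,L_g) in ℚ(x)⟨Dx⟩.
Derive L from L₀ (diff closure).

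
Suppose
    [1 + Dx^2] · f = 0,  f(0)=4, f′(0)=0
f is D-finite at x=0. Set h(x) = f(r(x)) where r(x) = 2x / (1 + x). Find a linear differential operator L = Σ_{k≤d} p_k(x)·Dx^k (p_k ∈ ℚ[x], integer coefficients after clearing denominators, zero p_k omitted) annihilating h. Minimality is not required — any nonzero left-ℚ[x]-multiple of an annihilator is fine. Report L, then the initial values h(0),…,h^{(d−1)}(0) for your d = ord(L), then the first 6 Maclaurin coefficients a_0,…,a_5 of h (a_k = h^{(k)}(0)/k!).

f: a_k = 4, 0, -2, 0, 1/6, 0, …
Change of var in L_f (x↦r) gives L₀.
L = 4 + (2 + 6·x + 6·x^2 + 2·x^3)·Dx + (1 + 4·x + 6·x^2 + 4·x^3 + x^4)·Dx^2  (order 2).
h: a_k = 4, 0, -8, 16, -64/3, 64/3, …
ICs: h(0) = 4, h′(0) = 0.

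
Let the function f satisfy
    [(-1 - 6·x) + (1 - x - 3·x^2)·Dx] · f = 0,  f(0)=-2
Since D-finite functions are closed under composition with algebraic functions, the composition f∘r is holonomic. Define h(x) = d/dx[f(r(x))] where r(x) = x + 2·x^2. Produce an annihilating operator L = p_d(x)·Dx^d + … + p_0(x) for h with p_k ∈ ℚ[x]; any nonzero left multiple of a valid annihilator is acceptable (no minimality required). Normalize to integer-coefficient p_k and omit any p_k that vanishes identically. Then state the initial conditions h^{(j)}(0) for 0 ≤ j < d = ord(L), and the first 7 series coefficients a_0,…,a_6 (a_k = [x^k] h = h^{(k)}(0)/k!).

L = (12 + 102·x + 366·x^2 + 1008·x^3 + 2808·x^4 + 4320·x^5 + 2880·x^6) + (-1 - 9·x - 21·x^2 + 50·x^3 + 360·x^4 + 792·x^5 + 1008·x^6 + 576·x^7)·Dx  (order 1).
h: a_k = -2, -24, -138, -616, -2760, -12108, -50246, …
ICs: h(0) = -2.

f: a_k = -2, -2, -8, -14, -38, -80, -194, …
L₀ from L_f via x↦r, Dx↦r'^{-1}Dx.
h₀' ⇒ L via d/dx closure of L₀.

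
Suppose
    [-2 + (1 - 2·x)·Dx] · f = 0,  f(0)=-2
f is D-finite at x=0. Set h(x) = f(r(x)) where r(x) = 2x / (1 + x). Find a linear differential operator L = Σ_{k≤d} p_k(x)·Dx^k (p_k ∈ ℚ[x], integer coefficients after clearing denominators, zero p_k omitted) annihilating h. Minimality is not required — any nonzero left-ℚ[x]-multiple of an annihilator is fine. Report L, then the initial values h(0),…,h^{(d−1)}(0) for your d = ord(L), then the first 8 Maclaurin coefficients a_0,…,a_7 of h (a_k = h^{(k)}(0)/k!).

L = 4 + (-1 + 2·x + 3·x^2)·Dx  (order 1).
h: a_k = -2, -8, -24, -72, -216, -648, -1944, -5832, …
ICs: h(0) = -2.

f: a_k = -2, -4, -8, -16, -32, -64, -128, -256, …
h₀=f(r): pull back L_f along r ⇒ L₀.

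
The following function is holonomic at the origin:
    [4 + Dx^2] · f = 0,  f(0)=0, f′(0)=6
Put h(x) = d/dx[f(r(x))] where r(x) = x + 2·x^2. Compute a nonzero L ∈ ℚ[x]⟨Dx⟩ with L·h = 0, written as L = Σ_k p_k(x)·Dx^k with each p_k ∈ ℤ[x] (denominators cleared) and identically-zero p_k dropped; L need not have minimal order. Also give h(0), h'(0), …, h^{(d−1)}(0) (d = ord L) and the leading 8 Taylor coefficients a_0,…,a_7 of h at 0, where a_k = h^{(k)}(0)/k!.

f: a_k = 0, 6, 0, -4, 0, 4/5, 0, -8/105, …
h₀=f(r): pull back L_f along r ⇒ L₀.
Differentiate: ansatz ord ≤ ord L₀ ⇒ L.
L = (52 + 64·x + 384·x^2 + 1024·x^3 + 1024·x^4) + (-12 - 48·x)·Dx + (1 + 8·x + 16·x^2)·Dx^2  (order 2).
h: a_k = 6, 24, -12, -96, -236, -144, 3352/15, 7552/15, …
ICs: h(0) = 6, h′(0) = 24.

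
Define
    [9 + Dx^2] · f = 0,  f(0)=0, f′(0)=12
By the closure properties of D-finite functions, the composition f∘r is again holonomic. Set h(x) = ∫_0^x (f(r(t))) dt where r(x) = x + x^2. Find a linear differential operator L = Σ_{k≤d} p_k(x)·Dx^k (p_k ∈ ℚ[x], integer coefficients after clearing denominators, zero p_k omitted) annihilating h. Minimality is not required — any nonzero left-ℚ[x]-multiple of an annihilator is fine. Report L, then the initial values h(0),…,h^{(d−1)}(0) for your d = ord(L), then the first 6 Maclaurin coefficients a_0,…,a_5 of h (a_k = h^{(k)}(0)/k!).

L = (9 + 54·x + 108·x^2 + 72·x^3)·Dx - 2·Dx^2 + (1 + 2·x)·Dx^3  (order 3).
h: a_k = 0, 0, 6, 4, -9/2, -54/5, …
ICs: h(0) = 0, h′(0) = 0, h′′(0) = 12.

f: a_k = 0, 12, 0, -18, 0, 81/10, …
Substitute x→r, Dx→(1/r')Dx; clear ⇒ L₀.
h=∫h₀ ⇒ L = L₀·Dx.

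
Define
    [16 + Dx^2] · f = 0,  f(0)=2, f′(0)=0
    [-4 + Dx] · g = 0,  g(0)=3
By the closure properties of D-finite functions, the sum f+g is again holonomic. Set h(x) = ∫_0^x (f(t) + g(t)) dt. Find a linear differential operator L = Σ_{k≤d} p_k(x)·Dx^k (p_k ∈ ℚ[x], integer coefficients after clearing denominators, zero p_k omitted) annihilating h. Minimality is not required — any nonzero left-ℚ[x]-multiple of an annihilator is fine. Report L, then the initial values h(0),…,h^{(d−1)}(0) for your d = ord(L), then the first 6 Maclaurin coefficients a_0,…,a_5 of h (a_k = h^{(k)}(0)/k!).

L = -64·Dx + 16·Dx^2 - 4·Dx^3 + Dx^4  (order 4).
h: a_k = 0, 5, 6, 8/3, 8, 32/3, …
ICs: h(0) = 0, h′(0) = 5, h′′(0) = 12, h′′′(0) = 16.

f: a_k = 2, 0, -16, 0, 64/3, 0, …
g: a_k = 3, 12, 24, 32, 32, 128/5, …
Weyl lclm of L_f,L_g ⇒ L₀ (ord ≤ 3).
∫: right-multiply L₀ by Dx.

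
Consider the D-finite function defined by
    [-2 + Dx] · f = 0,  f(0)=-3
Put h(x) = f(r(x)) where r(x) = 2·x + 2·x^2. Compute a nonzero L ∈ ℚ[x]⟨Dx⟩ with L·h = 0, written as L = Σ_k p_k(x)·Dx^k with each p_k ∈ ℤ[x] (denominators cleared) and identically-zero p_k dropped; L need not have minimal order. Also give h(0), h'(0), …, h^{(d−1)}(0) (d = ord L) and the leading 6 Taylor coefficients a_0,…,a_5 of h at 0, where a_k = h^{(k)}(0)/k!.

L = (-4 - 8·x) + Dx  (order 1).
h: a_k = -3, -12, -36, -80, -152, -1248/5, …
ICs: h(0) = -3.

f: a_k = -3, -6, -6, -4, -2, -4/5, …
L₀ from L_f via x↦r, Dx↦r'^{-1}Dx.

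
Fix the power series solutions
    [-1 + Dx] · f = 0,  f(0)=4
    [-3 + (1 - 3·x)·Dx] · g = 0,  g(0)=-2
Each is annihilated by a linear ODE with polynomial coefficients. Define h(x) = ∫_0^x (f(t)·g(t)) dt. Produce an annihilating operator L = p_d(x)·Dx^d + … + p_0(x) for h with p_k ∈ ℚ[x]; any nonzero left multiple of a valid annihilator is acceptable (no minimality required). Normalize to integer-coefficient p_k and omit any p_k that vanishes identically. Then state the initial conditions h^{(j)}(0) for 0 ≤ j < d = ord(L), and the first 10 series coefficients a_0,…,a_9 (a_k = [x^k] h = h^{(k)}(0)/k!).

L = (4 - 3·x)·Dx + (-1 + 3·x)·Dx^2  (order 2).
h: a_k = 0, -8, -16, -100/3, -226/3, -2713/15, -20348/45, -104647/90, -1538311/504, -369194641/45360, …
ICs: h(0) = 0, h′(0) = -8.

f: a_k = 4, 4, 2, 2/3, 1/6, 1/30, 1/180, 1/1260, 1/10080, 1/90720, …
g: a_k = -2, -6, -18, -54, -162, -486, -1458, -4374, -13122, -39366, …
h₀=f·g: eliminate ⇒ L₀, order ≤ 1·1.
∫: right-multiply L₀ by Dx.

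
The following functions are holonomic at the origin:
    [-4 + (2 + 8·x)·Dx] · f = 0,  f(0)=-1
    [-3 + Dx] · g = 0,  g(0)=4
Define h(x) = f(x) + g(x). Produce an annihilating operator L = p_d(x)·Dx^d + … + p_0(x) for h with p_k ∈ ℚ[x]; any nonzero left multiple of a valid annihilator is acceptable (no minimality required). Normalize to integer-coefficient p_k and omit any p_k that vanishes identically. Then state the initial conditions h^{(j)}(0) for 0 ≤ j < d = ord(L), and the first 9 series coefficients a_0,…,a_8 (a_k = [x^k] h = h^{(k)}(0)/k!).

L = (30 + 72·x) + (-13 - 72·x - 144·x^2)·Dx + (1 + 16·x + 48·x^2)·Dx^2  (order 2).
h: a_k = 3, 10, 20, 14, 47/2, -199/10, 1761/20, -36717/140, 961689/1120, …
ICs: h(0) = 3, h′(0) = 10.

f: a_k = -1, -2, 2, -4, 10, -28, 84, -264, 858, …
g: a_k = 4, 12, 18, 18, 27/2, 81/10, 81/20, 243/140, 729/1120, …
Sum ⇒ L₀ = lclm(L_f,L_g) in ℚ(x)⟨Dx⟩.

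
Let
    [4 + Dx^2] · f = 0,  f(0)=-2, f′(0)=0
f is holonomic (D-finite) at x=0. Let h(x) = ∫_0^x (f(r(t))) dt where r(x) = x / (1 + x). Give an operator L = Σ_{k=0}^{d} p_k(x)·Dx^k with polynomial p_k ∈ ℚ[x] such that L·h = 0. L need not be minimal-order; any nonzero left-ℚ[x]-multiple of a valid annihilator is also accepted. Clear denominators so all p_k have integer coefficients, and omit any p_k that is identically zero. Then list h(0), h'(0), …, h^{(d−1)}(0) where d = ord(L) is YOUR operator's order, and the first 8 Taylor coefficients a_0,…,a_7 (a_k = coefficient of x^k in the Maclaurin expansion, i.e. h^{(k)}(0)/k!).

L = 4·Dx + (2 + 6·x + 6·x^2 + 2·x^3)·Dx^2 + (1 + 4·x + 6·x^2 + 4·x^3 + x^4)·Dx^3  (order 3).
h: a_k = 0, -2, 0, 4/3, -2, 32/15, -16/9, 44/45, …
ICs: h(0) = 0, h′(0) = -2, h′′(0) = 0.

f: a_k = -2, 0, 4, 0, -4/3, 0, 8/45, 0, …
Change of var in L_f (x↦r) gives L₀.
h=∫h₀ ⇒ L = L₀·Dx.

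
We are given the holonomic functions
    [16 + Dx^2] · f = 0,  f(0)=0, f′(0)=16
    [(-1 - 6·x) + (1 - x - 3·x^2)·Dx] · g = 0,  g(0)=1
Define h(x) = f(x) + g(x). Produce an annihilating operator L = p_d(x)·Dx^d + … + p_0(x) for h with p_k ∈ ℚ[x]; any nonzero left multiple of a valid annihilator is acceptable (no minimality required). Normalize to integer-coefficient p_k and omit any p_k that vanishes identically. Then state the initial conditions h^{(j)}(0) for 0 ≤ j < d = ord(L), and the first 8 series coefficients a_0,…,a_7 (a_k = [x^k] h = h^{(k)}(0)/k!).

f: a_k = 0, 16, 0, -128/3, 0, 512/15, 0, -4096/315, …
g: a_k = 1, 1, 4, 7, 19, 40, 97, 217, …
L₀ := lclm(L_f,L_g); ord L₀ ≤ 2+1.
L = (-464 - 2816·x - 416·x^2 - 2112·x^3 - 5760·x^4 - 6912·x^5) + (192 - 304·x - 672·x^2 + 1312·x^3 + 1008·x^4 - 3456·x^5 - 3456·x^6)·Dx + (-29 - 176·x - 26·x^2 - 132·x^3 - 360·x^4 - 432·x^5)·Dx^2 + (12 - 19·x - 42·x^2 + 82·x^3 + 63·x^4 - 216·x^5 - 216·x^6)·Dx^3  (order 3).
h: a_k = 1, 17, 4, -107/3, 19, 1112/15, 97, 64259/315, …
ICs: h(0) = 1, h′(0) = 17, h′′(0) = 8.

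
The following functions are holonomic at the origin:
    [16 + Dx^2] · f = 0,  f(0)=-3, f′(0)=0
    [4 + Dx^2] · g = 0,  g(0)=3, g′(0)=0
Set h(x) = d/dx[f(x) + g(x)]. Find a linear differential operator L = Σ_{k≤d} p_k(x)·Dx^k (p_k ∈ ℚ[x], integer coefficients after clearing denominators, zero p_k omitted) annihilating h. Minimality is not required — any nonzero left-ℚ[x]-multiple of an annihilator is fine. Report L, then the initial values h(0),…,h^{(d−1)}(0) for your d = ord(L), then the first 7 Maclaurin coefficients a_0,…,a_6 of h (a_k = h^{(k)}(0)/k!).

f: a_k = -3, 0, 24, 0, -32, 0, 256/15, …
g: a_k = 3, 0, -6, 0, 2, 0, -4/15, …
Weyl lclm of L_f,L_g ⇒ L₀ (ord ≤ 4).
h=h₀': d/dx-closure on L₀ ⇒ L.
L = 64 + 20·Dx^2 + Dx^4  (order 4).
h: a_k = 0, 36, 0, -120, 0, 504/5, 0, …
ICs: h(0) = 0, h′(0) = 36, h′′(0) = 0, h′′′(0) = -720.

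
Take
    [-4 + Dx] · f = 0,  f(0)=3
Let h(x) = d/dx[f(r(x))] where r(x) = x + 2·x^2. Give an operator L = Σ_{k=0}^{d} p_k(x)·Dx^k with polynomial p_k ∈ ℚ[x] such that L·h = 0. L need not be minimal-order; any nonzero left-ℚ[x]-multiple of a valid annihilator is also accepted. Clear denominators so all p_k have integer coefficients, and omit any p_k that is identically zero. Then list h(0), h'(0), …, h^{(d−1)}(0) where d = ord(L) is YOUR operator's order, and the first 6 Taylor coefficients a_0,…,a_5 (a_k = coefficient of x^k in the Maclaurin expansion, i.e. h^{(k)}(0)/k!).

L = (8 + 32·x + 64·x^2) + (-1 - 4·x)·Dx  (order 1).
h: a_k = 12, 96, 384, 1280, 3328, 38912/5, …
ICs: h(0) = 12.

f: a_k = 3, 12, 24, 32, 32, 128/5, …
Substitute x→r, Dx→(1/r')Dx; clear ⇒ L₀.
h₀' ⇒ L via d/dx closure of L₀.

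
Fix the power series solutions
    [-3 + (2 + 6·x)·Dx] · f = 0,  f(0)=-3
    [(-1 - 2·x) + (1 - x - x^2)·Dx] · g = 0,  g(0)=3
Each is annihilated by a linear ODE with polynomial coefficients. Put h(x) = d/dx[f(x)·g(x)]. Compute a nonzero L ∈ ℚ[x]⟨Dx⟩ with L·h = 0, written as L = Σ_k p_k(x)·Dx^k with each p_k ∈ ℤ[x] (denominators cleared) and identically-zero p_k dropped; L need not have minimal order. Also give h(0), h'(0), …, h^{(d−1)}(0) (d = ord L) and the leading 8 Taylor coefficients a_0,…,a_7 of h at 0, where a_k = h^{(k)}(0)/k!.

L = (19 + 186·x + 321·x^2 + 210·x^3 + 135·x^4) + (-10 - 34·x - 6·x^2 + 50·x^3 + 114·x^4 + 54·x^5)·Dx  (order 1).
h: a_k = -45/2, -171/4, -2835/16, -6651/32, -218655/256, -271053/512, -8260623/2048, 3559365/4096, …
ICs: h(0) = -45/2.

f: a_k = -3, -9/2, 27/8, -81/16, 1215/128, -5103/256, 45927/1024, -216513/2048, …
g: a_k = 3, 3, 6, 9, 15, 24, 39, 63, …
h₀=f·g: eliminate ⇒ L₀, order ≤ 1·1.
h=h₀': d/dx-closure on L₀ ⇒ L.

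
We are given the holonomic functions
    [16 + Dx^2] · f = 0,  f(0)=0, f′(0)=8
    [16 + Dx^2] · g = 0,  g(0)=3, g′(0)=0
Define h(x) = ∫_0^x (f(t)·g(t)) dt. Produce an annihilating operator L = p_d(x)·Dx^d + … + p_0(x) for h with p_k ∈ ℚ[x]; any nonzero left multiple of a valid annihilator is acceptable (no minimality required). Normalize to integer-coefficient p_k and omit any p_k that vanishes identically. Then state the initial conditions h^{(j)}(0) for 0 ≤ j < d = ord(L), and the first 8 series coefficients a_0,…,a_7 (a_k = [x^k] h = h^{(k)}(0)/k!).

L = 64·Dx^2 + Dx^4  (order 4).
h: a_k = 0, 0, 12, 0, -64, 0, 2048/15, 0, …
ICs: h(0) = 0, h′(0) = 0, h′′(0) = 24, h′′′(0) = 0.

f: a_k = 0, 8, 0, -64/3, 0, 256/15, 0, -2048/315, …
g: a_k = 3, 0, -24, 0, 32, 0, -256/15, 0, …
Sym-product of L_f,L_g gives L₀ (≤ ord 4).
Integrate: L := L₀·Dx.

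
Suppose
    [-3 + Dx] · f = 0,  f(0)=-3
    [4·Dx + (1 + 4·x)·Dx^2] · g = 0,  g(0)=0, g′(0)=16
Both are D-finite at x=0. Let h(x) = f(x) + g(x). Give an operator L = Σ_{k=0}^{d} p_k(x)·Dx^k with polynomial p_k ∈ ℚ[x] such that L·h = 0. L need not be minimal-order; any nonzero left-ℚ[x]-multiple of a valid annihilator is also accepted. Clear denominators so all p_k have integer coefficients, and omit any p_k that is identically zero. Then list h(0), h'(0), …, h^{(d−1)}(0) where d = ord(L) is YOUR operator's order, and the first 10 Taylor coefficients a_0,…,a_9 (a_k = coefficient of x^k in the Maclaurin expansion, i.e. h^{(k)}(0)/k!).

L = (-132 - 144·x)·Dx + (23 - 72·x - 144·x^2)·Dx^2 + (7 + 40·x + 48·x^2)·Dx^3  (order 3).
h: a_k = -3, 7, -91/2, 431/6, -2129/8, 6505/8, -656089/240, 5242151/560, -146802827/4480, 4697613919/40320, …
ICs: h(0) = -3, h′(0) = 7, h′′(0) = -91.

f: a_k = -3, -9, -27/2, -27/2, -81/8, -243/40, -243/80, -729/560, -2187/4480, -729/4480, …
g: a_k = 0, 16, -32, 256/3, -256, 4096/5, -8192/3, 65536/7, -32768, 1048576/9, …
L₀ := lclm(L_f,L_g); ord L₀ ≤ 1+2.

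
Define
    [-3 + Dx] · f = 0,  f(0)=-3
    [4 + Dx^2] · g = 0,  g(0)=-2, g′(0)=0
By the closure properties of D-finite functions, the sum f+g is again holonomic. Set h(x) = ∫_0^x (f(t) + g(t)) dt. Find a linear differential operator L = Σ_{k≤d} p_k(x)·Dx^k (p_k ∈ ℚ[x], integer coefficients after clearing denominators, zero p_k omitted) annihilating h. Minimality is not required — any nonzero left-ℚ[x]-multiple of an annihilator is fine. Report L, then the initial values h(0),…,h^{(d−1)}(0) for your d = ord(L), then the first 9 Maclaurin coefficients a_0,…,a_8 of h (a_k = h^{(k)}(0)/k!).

f: a_k = -3, -9, -27/2, -27/2, -81/8, -243/40, -243/80, -729/560, -2187/4480, …
g: a_k = -2, 0, 4, 0, -4/3, 0, 8/45, 0, -4/315, …
h₀=f+g: left-lcm gives L₀, ord ≤ 3.
h=∫h₀ ⇒ L = L₀·Dx.
L = -12·Dx + 4·Dx^2 - 3·Dx^3 + Dx^4  (order 4).
h: a_k = 0, -5, -9/2, -19/6, -27/8, -55/24, -81/80, -2059/5040, -729/4480, …
ICs: h(0) = 0, h′(0) = -5, h′′(0) = -9, h′′′(0) = -19.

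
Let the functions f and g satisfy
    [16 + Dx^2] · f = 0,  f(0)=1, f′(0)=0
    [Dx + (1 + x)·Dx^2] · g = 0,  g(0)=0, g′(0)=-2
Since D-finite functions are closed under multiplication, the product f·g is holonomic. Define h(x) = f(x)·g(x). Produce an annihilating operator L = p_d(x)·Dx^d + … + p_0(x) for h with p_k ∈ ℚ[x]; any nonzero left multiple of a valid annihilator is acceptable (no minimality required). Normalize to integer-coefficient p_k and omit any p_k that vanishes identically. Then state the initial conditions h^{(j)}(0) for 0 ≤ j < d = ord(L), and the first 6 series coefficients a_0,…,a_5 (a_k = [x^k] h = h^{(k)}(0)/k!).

f: a_k = 1, 0, -8, 0, 32/3, 0, …
g: a_k = 0, -2, 1, -2/3, 1/2, -2/5, …
L₀ := L_f ⊗_s L_g (sym. prod.), ord ≤ 4.
L = (15072 + 62976·x + 97024·x^2 + 65536·x^3 + 16384·x^4) + (1984 + 6080·x + 6144·x^2 + 2048·x^3)·Dx + (1950 + 8000·x + 12192·x^2 + 8192·x^3 + 2048·x^4)·Dx^2 + (124 + 380·x + 384·x^2 + 128·x^3)·Dx^3 + (63 + 254·x + 383·x^2 + 256·x^3 + 64·x^4)·Dx^4  (order 4).
h: a_k = 0, -2, 1, 46/3, -15/2, -82/5, …
ICs: h(0) = 0, h′(0) = -2, h′′(0) = 2, h′′′(0) = 92.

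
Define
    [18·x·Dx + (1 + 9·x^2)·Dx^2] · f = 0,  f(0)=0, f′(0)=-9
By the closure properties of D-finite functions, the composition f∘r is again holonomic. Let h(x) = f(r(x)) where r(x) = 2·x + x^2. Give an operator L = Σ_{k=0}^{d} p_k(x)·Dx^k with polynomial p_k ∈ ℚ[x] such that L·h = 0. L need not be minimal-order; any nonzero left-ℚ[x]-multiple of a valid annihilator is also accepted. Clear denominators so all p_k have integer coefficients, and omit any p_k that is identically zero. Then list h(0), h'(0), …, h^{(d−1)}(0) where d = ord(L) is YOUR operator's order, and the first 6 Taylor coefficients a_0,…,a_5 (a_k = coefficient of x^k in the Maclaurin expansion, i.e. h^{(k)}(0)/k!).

L = (-1 + 72·x + 144·x^2 + 108·x^3 + 27·x^4)·Dx + (1 + x + 36·x^2 + 72·x^3 + 45·x^4 + 9·x^5)·Dx^2  (order 2).
h: a_k = 0, -18, -9, 216, 324, -22518/5, …
ICs: h(0) = 0, h′(0) = -18.

f: a_k = 0, -9, 0, 27, 0, -729/5, …
f∘r: x↦r, Dx↦Dx/r' in L_f ⇒ L₀.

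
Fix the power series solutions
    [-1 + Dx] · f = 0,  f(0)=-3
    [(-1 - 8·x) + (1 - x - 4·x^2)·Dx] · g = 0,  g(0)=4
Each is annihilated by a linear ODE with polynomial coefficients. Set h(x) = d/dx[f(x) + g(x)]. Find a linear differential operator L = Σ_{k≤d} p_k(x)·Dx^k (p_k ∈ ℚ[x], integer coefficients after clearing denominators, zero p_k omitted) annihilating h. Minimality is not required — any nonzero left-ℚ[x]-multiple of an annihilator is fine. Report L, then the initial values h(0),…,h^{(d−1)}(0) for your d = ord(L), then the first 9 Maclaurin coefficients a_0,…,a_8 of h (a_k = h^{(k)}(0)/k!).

L = (44 + 466·x + 544·x^2 + 1728·x^3 + 384·x^4) + (-53 - 474·x - 599·x^2 - 1584·x^3 + 80·x^4 + 128·x^5)·Dx + (9 + 8·x + 55·x^2 - 144·x^3 - 464·x^4 - 128·x^5)·Dx^2  (order 2).
h: a_k = 1, 37, 213/2, 927/2, 10399/8, 173759/40, 2963519/240, 62630399/1680, 1417167359/13440, …
ICs: h(0) = 1, h′(0) = 37.

f: a_k = -3, -3, -3/2, -1/2, -1/8, -1/40, -1/240, -1/1680, -1/13440, …
g: a_k = 4, 4, 20, 36, 116, 260, 724, 1764, 4660, …
f+g: L₀ = lclm(L_f,L_g), ord ≤ 1+1.
Derive L from L₀ (diff closure).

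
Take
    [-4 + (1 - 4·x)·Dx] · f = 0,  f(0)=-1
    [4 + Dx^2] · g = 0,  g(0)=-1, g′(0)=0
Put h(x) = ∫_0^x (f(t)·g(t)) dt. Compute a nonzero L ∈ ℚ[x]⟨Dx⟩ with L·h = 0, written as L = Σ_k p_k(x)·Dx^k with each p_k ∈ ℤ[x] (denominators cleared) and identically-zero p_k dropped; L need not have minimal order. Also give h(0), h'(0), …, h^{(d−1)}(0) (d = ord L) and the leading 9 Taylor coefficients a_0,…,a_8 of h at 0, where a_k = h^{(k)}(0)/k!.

f: a_k = -1, -4, -16, -64, -256, -1024, -4096, -16384, -65536, …
g: a_k = -1, 0, 2, 0, -2/3, 0, 4/45, 0, -2/315, …
L₀ := L_f ⊗_s L_g (sym. prod.), ord ≤ 2.
∫: right-multiply L₀ by Dx.
L = (-4 + 16·x)·Dx + 8·Dx^2 + (-1 + 4·x)·Dx^3  (order 3).
h: a_k = 0, 1, 2, 14/3, 14, 674/15, 1348/9, 23108/45, 80878/45, …
ICs: h(0) = 0, h′(0) = 1, h′′(0) = 4.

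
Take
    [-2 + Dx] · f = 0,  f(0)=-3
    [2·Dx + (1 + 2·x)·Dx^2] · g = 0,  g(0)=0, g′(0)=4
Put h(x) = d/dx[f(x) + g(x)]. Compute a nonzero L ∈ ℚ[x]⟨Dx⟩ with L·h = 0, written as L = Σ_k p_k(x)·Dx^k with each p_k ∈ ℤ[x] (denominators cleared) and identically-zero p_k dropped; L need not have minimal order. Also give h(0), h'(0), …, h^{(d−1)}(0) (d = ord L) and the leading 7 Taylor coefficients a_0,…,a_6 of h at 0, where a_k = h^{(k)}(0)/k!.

L = (-6 - 4·x) + (1 - 4·x - 4·x^2)·Dx + (1 + 3·x + 2·x^2)·Dx^2  (order 2).
h: a_k = -2, -20, 4, -40, 60, -648/5, 3832/15, …
ICs: h(0) = -2, h′(0) = -20.

f: a_k = -3, -6, -6, -4, -2, -4/5, -4/15, …
g: a_k = 0, 4, -4, 16/3, -8, 64/5, -64/3, …
Weyl lclm of L_f,L_g ⇒ L₀ (ord ≤ 3).
Derive L from L₀ (diff closure).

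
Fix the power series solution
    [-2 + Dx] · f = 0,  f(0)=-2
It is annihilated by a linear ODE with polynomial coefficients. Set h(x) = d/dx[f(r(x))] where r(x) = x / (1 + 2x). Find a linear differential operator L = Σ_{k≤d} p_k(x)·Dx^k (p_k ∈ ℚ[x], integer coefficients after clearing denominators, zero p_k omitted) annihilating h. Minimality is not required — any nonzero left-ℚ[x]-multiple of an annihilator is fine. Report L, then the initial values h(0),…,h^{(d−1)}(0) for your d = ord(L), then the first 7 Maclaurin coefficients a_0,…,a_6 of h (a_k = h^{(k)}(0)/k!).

L = (-2 - 8·x) + (-1 - 4·x - 4·x^2)·Dx  (order 1).
h: a_k = -4, 8, -8, -16/3, 152/3, -2416/15, 17456/45, …
ICs: h(0) = -4.

f: a_k = -2, -4, -4, -8/3, -4/3, -8/15, -8/45, …
Substitute x→r, Dx→(1/r')Dx; clear ⇒ L₀.
h₀' ⇒ L via d/dx closure of L₀.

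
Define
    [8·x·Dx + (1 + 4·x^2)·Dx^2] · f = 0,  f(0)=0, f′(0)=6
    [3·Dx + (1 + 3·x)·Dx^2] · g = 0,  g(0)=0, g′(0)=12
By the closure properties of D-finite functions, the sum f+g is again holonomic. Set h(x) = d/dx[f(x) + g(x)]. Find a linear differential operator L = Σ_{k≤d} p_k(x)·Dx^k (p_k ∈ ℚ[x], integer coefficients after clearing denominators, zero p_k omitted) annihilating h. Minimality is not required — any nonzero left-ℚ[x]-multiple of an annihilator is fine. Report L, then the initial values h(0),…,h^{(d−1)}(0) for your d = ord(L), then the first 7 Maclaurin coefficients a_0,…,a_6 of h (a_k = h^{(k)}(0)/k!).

L = (-24 - 216·x + 288·x^2 + 288·x^3) + (-26 - 48·x - 120·x^2 + 576·x^3 + 576·x^4)·Dx + (-3 - x + 24·x^2 + 32·x^3 + 144·x^4 + 144·x^5)·Dx^2  (order 2).
h: a_k = 18, -36, 84, -324, 1068, -2916, 8364, …
ICs: h(0) = 18, h′(0) = -36.

f: a_k = 0, 6, 0, -8, 0, 96/5, 0, …
g: a_k = 0, 12, -18, 36, -81, 972/5, -486, …
h₀=f+g: left-lcm gives L₀, ord ≤ 4.
h₀' ⇒ L via d/dx closure of L₀.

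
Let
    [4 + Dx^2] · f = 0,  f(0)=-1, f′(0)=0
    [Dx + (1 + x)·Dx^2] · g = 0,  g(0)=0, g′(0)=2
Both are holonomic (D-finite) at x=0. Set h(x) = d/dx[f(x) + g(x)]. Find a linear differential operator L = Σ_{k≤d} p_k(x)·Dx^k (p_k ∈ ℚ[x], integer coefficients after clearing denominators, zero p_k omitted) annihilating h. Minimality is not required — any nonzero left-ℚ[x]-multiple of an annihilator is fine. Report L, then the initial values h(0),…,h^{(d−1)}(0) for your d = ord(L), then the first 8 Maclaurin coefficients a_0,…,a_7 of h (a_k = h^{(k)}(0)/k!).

f: a_k = -1, 0, 2, 0, -2/3, 0, 4/45, 0, …
g: a_k = 0, 2, -1, 2/3, -1/2, 2/5, -1/3, 2/7, …
Weyl lclm of L_f,L_g ⇒ L₀ (ord ≤ 4).
h₀' ⇒ L via d/dx closure of L₀.
L = (20 + 16·x + 8·x^2) + (12 + 28·x + 24·x^2 + 8·x^3)·Dx + (5 + 4·x + 2·x^2)·Dx^2 + (3 + 7·x + 6·x^2 + 2·x^3)·Dx^3  (order 3).
h: a_k = 2, 2, 2, -14/3, 2, -22/15, 2, -646/315, …
ICs: h(0) = 2, h′(0) = 2, h′′(0) = 4.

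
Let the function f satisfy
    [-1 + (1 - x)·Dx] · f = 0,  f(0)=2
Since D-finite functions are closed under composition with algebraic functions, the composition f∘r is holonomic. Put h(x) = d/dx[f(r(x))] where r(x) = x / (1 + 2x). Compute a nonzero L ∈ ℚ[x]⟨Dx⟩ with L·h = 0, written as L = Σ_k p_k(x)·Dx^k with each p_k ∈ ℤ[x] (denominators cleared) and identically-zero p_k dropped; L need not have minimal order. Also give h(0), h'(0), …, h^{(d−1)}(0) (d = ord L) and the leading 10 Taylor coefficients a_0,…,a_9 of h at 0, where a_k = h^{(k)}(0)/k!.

L = -4 + (-2 - 2·x)·Dx  (order 1).
h: a_k = 2, -4, 6, -8, 10, -12, 14, -16, 18, -20, …
ICs: h(0) = 2.

f: a_k = 2, 2, 2, 2, 2, 2, 2, 2, 2, 2, …
f∘r: x↦r, Dx↦Dx/r' in L_f ⇒ L₀.
h=h₀': d/dx-closure on L₀ ⇒ L.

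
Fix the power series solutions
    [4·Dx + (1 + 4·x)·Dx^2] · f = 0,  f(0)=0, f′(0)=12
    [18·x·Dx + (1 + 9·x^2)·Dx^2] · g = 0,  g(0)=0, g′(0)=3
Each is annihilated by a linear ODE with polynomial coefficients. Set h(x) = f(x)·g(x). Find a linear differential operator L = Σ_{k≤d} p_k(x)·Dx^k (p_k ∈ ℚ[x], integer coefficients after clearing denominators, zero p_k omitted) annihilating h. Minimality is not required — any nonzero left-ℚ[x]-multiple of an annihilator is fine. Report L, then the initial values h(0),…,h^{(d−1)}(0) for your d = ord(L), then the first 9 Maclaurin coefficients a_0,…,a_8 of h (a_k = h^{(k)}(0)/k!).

L = (2448 + 17280·x + 76464·x^2 + 518400·x^3 + 1399680·x^4 + 2426112·x^5 + 1679616·x^7)·Dx + (452 + 10800·x + 98028·x^2 + 491184·x^3 + 1840320·x^4 + 4339008·x^5 + 6531840·x^6 + 1259712·x^7 + 5878656·x^8)·Dx^2 + (136 + 1912·x + 18576·x^2 + 103608·x^3 + 389448·x^4 + 1100304·x^5 + 2239488·x^6 + 3277584·x^7 + 1259712·x^8 + 3359232·x^9)·Dx^3 + (13 + 176·x + 1234·x^2 + 6048·x^3 + 22833·x^4 + 68688·x^5 + 154224·x^6 + 279936·x^7 + 399492·x^8 + 209952·x^9 + 419904·x^10)·Dx^4  (order 4).
h: a_k = 0, 0, 36, -72, 84, -360, 9252/5, -27912/5, 74484/5, …
ICs: h(0) = 0, h′(0) = 0, h′′(0) = 72, h′′′(0) = -432.

f: a_k = 0, 12, -24, 64, -192, 3072/5, -2048, 49152/7, -24576, …
g: a_k = 0, 3, 0, -9, 0, 243/5, 0, -2187/7, 0, …
Product ⇒ symmetric product L₀, ord ≤ 4.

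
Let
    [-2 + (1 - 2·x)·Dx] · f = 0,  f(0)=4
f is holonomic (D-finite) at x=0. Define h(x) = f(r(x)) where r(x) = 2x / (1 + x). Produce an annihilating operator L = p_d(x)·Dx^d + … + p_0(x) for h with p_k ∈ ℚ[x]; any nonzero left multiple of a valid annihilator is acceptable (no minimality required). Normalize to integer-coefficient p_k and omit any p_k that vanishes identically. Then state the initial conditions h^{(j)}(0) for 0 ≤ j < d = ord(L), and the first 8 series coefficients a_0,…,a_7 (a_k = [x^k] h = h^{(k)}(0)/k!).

L = 4 + (-1 + 2·x + 3·x^2)·Dx  (order 1).
h: a_k = 4, 16, 48, 144, 432, 1296, 3888, 11664, …
ICs: h(0) = 4.

f: a_k = 4, 8, 16, 32, 64, 128, 256, 512, …
Substitute x→r, Dx→(1/r')Dx; clear ⇒ L₀.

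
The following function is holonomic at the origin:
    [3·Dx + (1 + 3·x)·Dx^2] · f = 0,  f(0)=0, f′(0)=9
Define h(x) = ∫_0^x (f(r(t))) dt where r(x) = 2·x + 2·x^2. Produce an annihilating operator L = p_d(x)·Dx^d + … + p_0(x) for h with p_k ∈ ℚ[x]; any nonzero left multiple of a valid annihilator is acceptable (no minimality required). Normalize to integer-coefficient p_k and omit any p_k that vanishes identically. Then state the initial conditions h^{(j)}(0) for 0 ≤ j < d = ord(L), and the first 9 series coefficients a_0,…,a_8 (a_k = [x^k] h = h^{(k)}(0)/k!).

L = (4 + 12·x + 12·x^2)·Dx^2 + (1 + 8·x + 18·x^2 + 12·x^3)·Dx^3  (order 3).
h: a_k = 0, 0, 9, -12, 27, -378/5, 1188/5, -5616/7, 19926/7, …
ICs: h(0) = 0, h′(0) = 0, h′′(0) = 18.

f: a_k = 0, 9, -27/2, 27, -243/4, 729/5, -729/2, 6561/7, -19683/8, …
h₀=f(r): pull back L_f along r ⇒ L₀.
Integrate: L := L₀·Dx.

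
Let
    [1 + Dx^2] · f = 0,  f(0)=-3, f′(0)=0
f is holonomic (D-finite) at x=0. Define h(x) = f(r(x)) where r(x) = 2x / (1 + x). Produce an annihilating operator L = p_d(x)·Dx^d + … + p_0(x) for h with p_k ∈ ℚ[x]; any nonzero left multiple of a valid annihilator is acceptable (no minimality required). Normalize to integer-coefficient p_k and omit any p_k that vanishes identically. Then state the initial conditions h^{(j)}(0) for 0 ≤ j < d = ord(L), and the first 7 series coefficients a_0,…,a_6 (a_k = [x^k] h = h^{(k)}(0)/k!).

f: a_k = -3, 0, 3/2, 0, -1/8, 0, 1/240, …
Change of var in L_f (x↦r) gives L₀.
L = 4 + (2 + 6·x + 6·x^2 + 2·x^3)·Dx + (1 + 4·x + 6·x^2 + 4·x^3 + x^4)·Dx^2  (order 2).
h: a_k = -3, 0, 6, -12, 16, -16, 154/15, …
ICs: h(0) = -3, h′(0) = 0.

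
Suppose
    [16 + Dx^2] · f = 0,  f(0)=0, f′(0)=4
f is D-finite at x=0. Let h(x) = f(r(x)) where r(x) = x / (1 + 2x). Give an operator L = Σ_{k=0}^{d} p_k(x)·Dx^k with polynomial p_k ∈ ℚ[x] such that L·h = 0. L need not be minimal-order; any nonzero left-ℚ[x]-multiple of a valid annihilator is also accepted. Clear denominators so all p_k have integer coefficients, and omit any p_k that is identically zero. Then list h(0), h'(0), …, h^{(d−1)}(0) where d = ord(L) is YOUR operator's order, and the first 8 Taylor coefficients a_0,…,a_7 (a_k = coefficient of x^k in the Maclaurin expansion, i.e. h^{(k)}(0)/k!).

f: a_k = 0, 4, 0, -32/3, 0, 128/15, 0, -1024/315, …
h₀=f(r): pull back L_f along r ⇒ L₀.
L = 16 + (4 + 24·x + 48·x^2 + 32·x^3)·Dx + (1 + 8·x + 24·x^2 + 32·x^3 + 16·x^4)·Dx^2  (order 2).
h: a_k = 0, 4, -8, 16/3, 32, -2752/15, 640, -565504/315, …
ICs: h(0) = 0, h′(0) = 4.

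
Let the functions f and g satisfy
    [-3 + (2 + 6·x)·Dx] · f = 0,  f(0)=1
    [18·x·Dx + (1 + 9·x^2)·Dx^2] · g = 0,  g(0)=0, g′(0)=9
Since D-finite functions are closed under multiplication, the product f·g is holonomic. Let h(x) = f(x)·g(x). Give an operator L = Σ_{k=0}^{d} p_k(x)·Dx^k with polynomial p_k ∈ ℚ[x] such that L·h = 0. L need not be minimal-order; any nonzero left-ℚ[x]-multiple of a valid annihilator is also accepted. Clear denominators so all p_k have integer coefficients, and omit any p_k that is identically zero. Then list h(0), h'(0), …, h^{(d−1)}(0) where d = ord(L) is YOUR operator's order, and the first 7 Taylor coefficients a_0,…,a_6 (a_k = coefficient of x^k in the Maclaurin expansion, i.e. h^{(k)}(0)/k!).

f: a_k = 1, 3/2, -9/8, 27/16, -405/128, 1701/256, -15309/1024, …
g: a_k = 0, 9, 0, -27, 0, 729/5, 0, …
Product ⇒ symmetric product L₀, ord ≤ 2.
L = (27 - 108·x - 81·x^2) + (-12 + 36·x + 324·x^2 + 324·x^3)·Dx + (4 + 24·x + 72·x^2 + 216·x^3 + 324·x^4)·Dx^2  (order 2).
h: a_k = 0, 9, 27/2, -297/8, -405/16, 94527/640, 298161/1280, …
ICs: h(0) = 0, h′(0) = 9.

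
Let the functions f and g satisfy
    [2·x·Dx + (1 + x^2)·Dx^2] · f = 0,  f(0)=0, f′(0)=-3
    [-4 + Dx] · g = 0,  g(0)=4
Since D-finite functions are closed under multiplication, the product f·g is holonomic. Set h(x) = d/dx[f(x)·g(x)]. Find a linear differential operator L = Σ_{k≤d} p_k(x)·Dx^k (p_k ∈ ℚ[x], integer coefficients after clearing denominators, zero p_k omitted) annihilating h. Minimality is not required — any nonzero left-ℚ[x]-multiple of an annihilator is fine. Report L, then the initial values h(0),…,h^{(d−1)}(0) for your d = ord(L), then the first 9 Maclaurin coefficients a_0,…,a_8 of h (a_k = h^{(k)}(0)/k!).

f: a_k = 0, -3, 0, 1, 0, -3/5, 0, 3/7, 0, …
g: a_k = 4, 16, 32, 128/3, 128/3, 512/15, 1024/45, 4096/315, 2048/315, …
Product ⇒ symmetric product L₀, ord ≤ 2.
h=h₀': d/dx-closure on L₀ ⇒ L.
L = (28 - 32·x + 76·x^2 - 32·x^3 + 32·x^4) + (-15 + 12·x - 35·x^2 + 12·x^3 - 16·x^4)·Dx + (2 - x + 4·x^2 - x^3 + 2·x^4)·Dx^2  (order 2).
h: a_k = -12, -96, -276, -448, -492, -416, -1508/5, -3968/21, -628/7, …
ICs: h(0) = -12, h′(0) = -96.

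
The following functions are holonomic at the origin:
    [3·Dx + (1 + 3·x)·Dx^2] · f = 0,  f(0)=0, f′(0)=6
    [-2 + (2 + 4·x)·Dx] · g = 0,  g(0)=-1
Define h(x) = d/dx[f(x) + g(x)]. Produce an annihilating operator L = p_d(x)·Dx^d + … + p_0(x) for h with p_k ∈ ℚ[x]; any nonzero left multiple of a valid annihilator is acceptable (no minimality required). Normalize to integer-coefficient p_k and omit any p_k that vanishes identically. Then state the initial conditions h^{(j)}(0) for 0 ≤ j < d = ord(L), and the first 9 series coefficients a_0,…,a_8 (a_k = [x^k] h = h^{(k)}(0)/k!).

f: a_k = 0, 6, -9, 18, -81/2, 486/5, -243, 4374/7, -6561/4, …
g: a_k = -1, -1, 1/2, -1/2, 5/8, -7/8, 21/16, -33/16, 429/128, …
h₀=f+g: left-lcm gives L₀, ord ≤ 3.
Derive L from L₀ (diff closure).
L = (18 + 18·x) + (30 + 108·x + 90·x^2)·Dx + (4 + 26·x + 54·x^2 + 36·x^3)·Dx^2  (order 2).
h: a_k = 5, -17, 105/2, -319/2, 3853/8, -11601/8, 69753/16, -209523/16, 5032413/128, …
ICs: h(0) = 5, h′(0) = -17.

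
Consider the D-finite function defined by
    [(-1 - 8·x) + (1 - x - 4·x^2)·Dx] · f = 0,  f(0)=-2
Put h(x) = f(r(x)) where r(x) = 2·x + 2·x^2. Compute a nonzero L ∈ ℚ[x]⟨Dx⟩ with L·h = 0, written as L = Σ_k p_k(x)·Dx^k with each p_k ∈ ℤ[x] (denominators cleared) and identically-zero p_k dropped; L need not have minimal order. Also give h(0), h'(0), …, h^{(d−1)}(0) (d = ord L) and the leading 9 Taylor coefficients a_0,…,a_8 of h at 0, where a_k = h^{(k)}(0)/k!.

L = (2 + 36·x + 96·x^2 + 64·x^3) + (-1 + 2·x + 18·x^2 + 32·x^3 + 16·x^4)·Dx  (order 1).
h: a_k = -2, -4, -44, -224, -1400, -8304, -49680, -297216, -1776800, …
ICs: h(0) = -2.

f: a_k = -2, -2, -10, -18, -58, -130, -362, -882, -2330, …
f∘r: x↦r, Dx↦Dx/r' in L_f ⇒ L₀.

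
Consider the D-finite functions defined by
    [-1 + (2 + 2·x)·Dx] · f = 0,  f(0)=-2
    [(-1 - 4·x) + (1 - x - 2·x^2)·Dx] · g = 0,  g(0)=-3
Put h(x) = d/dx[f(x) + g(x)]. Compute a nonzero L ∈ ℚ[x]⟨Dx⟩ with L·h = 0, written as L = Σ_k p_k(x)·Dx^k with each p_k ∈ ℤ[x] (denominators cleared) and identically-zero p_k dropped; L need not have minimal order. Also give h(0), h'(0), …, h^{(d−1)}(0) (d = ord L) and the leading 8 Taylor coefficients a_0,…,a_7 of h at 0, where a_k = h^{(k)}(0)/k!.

L = (-78 - 288·x - 288·x^2 - 240·x^3) + (-117 - 693·x - 1188·x^2 - 1332·x^3 - 720·x^4)·Dx + (26 + 52·x + 2·x^2 - 208·x^3 - 344·x^4 - 160·x^5)·Dx^2  (order 2).
h: a_k = -4, -35/2, -363/8, -2107/16, -40355/128, -198081/256, -1828071/1024, -8404563/2048, …
ICs: h(0) = -4, h′(0) = -35/2.

f: a_k = -2, -1, 1/4, -1/8, 5/64, -7/128, 21/512, -33/1024, …
g: a_k = -3, -3, -9, -15, -33, -63, -129, -255, …
f+g: L₀ = lclm(L_f,L_g), ord ≤ 1+1.
Differentiate: ansatz ord ≤ ord L₀ ⇒ L.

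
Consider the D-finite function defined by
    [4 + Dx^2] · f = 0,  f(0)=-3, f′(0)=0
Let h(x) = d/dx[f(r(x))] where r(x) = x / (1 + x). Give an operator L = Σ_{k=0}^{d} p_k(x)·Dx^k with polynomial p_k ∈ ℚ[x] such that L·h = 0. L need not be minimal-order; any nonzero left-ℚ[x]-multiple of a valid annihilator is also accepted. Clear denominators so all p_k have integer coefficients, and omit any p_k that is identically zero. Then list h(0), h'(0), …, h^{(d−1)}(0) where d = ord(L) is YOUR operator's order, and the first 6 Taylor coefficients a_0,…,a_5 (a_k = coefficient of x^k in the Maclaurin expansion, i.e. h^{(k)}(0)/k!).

f: a_k = -3, 0, 6, 0, -2, 0, …
Change of var in L_f (x↦r) gives L₀.
h₀' ⇒ L via d/dx closure of L₀.
L = (10 + 12·x + 6·x^2) + (6 + 18·x + 18·x^2 + 6·x^3)·Dx + (1 + 4·x + 6·x^2 + 4·x^3 + x^4)·Dx^2  (order 2).
h: a_k = 0, 12, -36, 64, -80, 308/5, …
ICs: h(0) = 0, h′(0) = 12.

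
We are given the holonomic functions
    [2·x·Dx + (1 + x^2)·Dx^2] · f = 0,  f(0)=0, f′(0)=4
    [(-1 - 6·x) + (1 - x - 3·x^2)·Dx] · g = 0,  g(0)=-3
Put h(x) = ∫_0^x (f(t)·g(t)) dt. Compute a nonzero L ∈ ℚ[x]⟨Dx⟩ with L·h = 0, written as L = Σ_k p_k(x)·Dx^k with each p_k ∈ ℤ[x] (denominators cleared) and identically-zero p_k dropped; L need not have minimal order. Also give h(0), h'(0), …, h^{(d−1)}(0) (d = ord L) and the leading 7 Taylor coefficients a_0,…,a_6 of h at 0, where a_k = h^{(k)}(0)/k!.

L = (6 + 2·x + 18·x^2)·Dx + (2 + 10·x + 4·x^2 + 18·x^3)·Dx^2 + (-1 + x + 2·x^2 + x^3 + 3·x^4)·Dx^3  (order 3).
h: a_k = 0, 0, -6, -4, -11, -16, -536/15, …
ICs: h(0) = 0, h′(0) = 0, h′′(0) = -12.

f: a_k = 0, 4, 0, -4/3, 0, 4/5, 0, …
g: a_k = -3, -3, -12, -21, -57, -120, -291, …
Sym-product of L_f,L_g gives L₀ (≤ ord 2).
Integrate: L := L₀·Dx.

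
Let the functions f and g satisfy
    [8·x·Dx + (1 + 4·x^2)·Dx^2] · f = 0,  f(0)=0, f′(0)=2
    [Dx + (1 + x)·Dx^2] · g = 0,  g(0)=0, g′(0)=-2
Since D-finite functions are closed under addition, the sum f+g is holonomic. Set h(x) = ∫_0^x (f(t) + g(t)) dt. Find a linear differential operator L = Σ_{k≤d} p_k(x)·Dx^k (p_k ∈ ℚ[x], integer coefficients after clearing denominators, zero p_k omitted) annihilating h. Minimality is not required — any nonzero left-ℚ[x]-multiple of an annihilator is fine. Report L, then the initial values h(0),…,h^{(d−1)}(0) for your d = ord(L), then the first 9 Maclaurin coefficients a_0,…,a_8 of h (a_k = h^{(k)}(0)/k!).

L = (-8 - 24·x + 96·x^2 + 32·x^3)·Dx^2 + (-10 - 16·x + 72·x^2 + 192·x^3 + 64·x^4)·Dx^3 + (-1 + 7·x + 8·x^2 + 32·x^3 + 48·x^4 + 16·x^5)·Dx^4  (order 4).
h: a_k = 0, 0, 0, 1/3, -5/6, 1/10, 1, 1/21, -65/28, …
ICs: h(0) = 0, h′(0) = 0, h′′(0) = 0, h′′′(0) = 2.

f: a_k = 0, 2, 0, -8/3, 0, 32/5, 0, -128/7, 0, …
g: a_k = 0, -2, 1, -2/3, 1/2, -2/5, 1/3, -2/7, 1/4, …
f+g: L₀ = lclm(L_f,L_g), ord ≤ 2+2.
∫: right-multiply L₀ by Dx.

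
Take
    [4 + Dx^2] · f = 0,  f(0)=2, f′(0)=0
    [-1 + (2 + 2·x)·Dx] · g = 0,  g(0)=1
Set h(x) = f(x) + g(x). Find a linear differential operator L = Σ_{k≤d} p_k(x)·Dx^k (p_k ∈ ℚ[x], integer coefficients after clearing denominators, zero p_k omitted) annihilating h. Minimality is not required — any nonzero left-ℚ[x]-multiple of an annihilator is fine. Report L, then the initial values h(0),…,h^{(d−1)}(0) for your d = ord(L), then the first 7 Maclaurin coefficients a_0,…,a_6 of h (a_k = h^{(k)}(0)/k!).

L = (-76 - 128·x - 64·x^2) + (120 + 376·x + 384·x^2 + 128·x^3)·Dx + (-19 - 32·x - 16·x^2)·Dx^2 + (30 + 94·x + 96·x^2 + 32·x^3)·Dx^3  (order 3).
h: a_k = 3, 1/2, -33/8, 1/16, 497/384, 7/256, -9137/46080, …
ICs: h(0) = 3, h′(0) = 1/2, h′′(0) = -33/4.

f: a_k = 2, 0, -4, 0, 4/3, 0, -8/45, …
g: a_k = 1, 1/2, -1/8, 1/16, -5/128, 7/256, -21/1024, …
f+g: L₀ = lclm(L_f,L_g), ord ≤ 2+1.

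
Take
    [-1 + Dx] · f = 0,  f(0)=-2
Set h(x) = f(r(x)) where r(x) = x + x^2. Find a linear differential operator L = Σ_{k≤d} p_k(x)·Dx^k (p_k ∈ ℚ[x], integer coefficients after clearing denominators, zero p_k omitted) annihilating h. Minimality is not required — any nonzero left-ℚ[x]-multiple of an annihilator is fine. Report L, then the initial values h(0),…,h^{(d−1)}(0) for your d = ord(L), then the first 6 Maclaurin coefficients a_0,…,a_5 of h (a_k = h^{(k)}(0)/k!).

f: a_k = -2, -2, -1, -1/3, -1/12, -1/60, …
h₀=f(r): pull back L_f along r ⇒ L₀.
L = (-1 - 2·x) + Dx  (order 1).
h: a_k = -2, -2, -3, -7/3, -25/12, -27/20, …
ICs: h(0) = -2.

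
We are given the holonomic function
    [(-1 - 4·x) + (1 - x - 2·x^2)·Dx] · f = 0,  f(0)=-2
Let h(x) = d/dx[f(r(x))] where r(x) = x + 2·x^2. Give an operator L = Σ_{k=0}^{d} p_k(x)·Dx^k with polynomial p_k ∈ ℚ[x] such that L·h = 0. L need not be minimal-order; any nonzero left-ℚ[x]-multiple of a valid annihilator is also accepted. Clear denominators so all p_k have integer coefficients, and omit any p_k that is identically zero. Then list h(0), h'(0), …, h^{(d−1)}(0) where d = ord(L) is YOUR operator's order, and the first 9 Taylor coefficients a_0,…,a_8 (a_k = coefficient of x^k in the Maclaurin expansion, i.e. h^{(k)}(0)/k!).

L = (10 + 72·x + 240·x^2 + 544·x^3 + 1344·x^4 + 1920·x^5 + 1280·x^6) + (-1 - 7·x - 12·x^2 + 32·x^3 + 200·x^4 + 384·x^5 + 448·x^6 + 256·x^7)·Dx  (order 1).
h: a_k = -2, -20, -102, -424, -1690, -6684, -25102, -92752, -337986, …
ICs: h(0) = -2.

f: a_k = -2, -2, -6, -10, -22, -42, -86, -170, -342, …
L₀ from L_f via x↦r, Dx↦r'^{-1}Dx.
Derive L from L₀ (diff closure).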